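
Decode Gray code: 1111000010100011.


Gray code: 1111000010100011
MSB stays the same: 1
Each subsequent bit = prev_binary XOR current_gray:
  B[1] = 1 XOR 1 = 0
  B[2] = 0 XOR 1 = 1
  B[3] = 1 XOR 1 = 0
  B[4] = 0 XOR 0 = 0
  B[5] = 0 XOR 0 = 0
  B[6] = 0 XOR 0 = 0
  B[7] = 0 XOR 0 = 0
  B[8] = 0 XOR 1 = 1
  B[9] = 1 XOR 0 = 1
  B[10] = 1 XOR 1 = 0
  B[11] = 0 XOR 0 = 0
  B[12] = 0 XOR 0 = 0
  B[13] = 0 XOR 0 = 0
  B[14] = 0 XOR 1 = 1
  B[15] = 1 XOR 1 = 0
= 1010000011000010 (41154 decimal)


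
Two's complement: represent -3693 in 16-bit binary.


Original: 0000111001101101
Step 1 - Invert all bits: 1111000110010010
Step 2 - Add 1: 1111000110010010 + 1
= 1111000110010011 (represents -3693)


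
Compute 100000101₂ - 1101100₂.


Align and subtract column by column (LSB to MSB, borrowing when needed):
  100000101
- 001101100
  ---------
  col 0: (1 - 0 borrow-in) - 0 → 1 - 0 = 1, borrow out 0
  col 1: (0 - 0 borrow-in) - 0 → 0 - 0 = 0, borrow out 0
  col 2: (1 - 0 borrow-in) - 1 → 1 - 1 = 0, borrow out 0
  col 3: (0 - 0 borrow-in) - 1 → borrow from next column: (0+2) - 1 = 1, borrow out 1
  col 4: (0 - 1 borrow-in) - 0 → borrow from next column: (-1+2) - 0 = 1, borrow out 1
  col 5: (0 - 1 borrow-in) - 1 → borrow from next column: (-1+2) - 1 = 0, borrow out 1
  col 6: (0 - 1 borrow-in) - 1 → borrow from next column: (-1+2) - 1 = 0, borrow out 1
  col 7: (0 - 1 borrow-in) - 0 → borrow from next column: (-1+2) - 0 = 1, borrow out 1
  col 8: (1 - 1 borrow-in) - 0 → 0 - 0 = 0, borrow out 0
Reading bits MSB→LSB: 010011001
Strip leading zeros: 10011001
= 10011001


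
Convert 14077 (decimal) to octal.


Divide by 8 repeatedly:
14077 ÷ 8 = 1759 remainder 5
1759 ÷ 8 = 219 remainder 7
219 ÷ 8 = 27 remainder 3
27 ÷ 8 = 3 remainder 3
3 ÷ 8 = 0 remainder 3
Reading remainders bottom-up:
= 0o33375


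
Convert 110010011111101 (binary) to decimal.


Positional values:
Bit 0: 1 × 2^0 = 1
Bit 2: 1 × 2^2 = 4
Bit 3: 1 × 2^3 = 8
Bit 4: 1 × 2^4 = 16
Bit 5: 1 × 2^5 = 32
Bit 6: 1 × 2^6 = 64
Bit 7: 1 × 2^7 = 128
Bit 10: 1 × 2^10 = 1024
Bit 13: 1 × 2^13 = 8192
Bit 14: 1 × 2^14 = 16384
Sum = 1 + 4 + 8 + 16 + 32 + 64 + 128 + 1024 + 8192 + 16384
= 25853


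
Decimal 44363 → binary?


Divide by 2 repeatedly:
44363 ÷ 2 = 22181 remainder 1
22181 ÷ 2 = 11090 remainder 1
11090 ÷ 2 = 5545 remainder 0
5545 ÷ 2 = 2772 remainder 1
2772 ÷ 2 = 1386 remainder 0
1386 ÷ 2 = 693 remainder 0
693 ÷ 2 = 346 remainder 1
346 ÷ 2 = 173 remainder 0
173 ÷ 2 = 86 remainder 1
86 ÷ 2 = 43 remainder 0
43 ÷ 2 = 21 remainder 1
21 ÷ 2 = 10 remainder 1
10 ÷ 2 = 5 remainder 0
5 ÷ 2 = 2 remainder 1
2 ÷ 2 = 1 remainder 0
1 ÷ 2 = 0 remainder 1
Reading remainders bottom-up:
= 1010110101001011


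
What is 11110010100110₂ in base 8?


Group into 3-bit groups: 011110010100110
  011 = 3
  110 = 6
  010 = 2
  100 = 4
  110 = 6
= 0o36246


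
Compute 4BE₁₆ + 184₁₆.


Align and add column by column (LSB to MSB, each column mod 16 with carry):
  04BE
+ 0184
  ----
  col 0: E(14) + 4(4) + 0 (carry in) = 18 → 2(2), carry out 1
  col 1: B(11) + 8(8) + 1 (carry in) = 20 → 4(4), carry out 1
  col 2: 4(4) + 1(1) + 1 (carry in) = 6 → 6(6), carry out 0
  col 3: 0(0) + 0(0) + 0 (carry in) = 0 → 0(0), carry out 0
Reading digits MSB→LSB: 0642
Strip leading zeros: 642
= 0x642


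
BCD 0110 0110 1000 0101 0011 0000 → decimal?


Each 4-bit group → digit:
  0110 → 6
  0110 → 6
  1000 → 8
  0101 → 5
  0011 → 3
  0000 → 0
= 668530


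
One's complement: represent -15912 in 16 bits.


Original: 0011111000101000
Invert all bits:
  bit 0: 0 → 1
  bit 1: 0 → 1
  bit 2: 1 → 0
  bit 3: 1 → 0
  bit 4: 1 → 0
  bit 5: 1 → 0
  bit 6: 1 → 0
  bit 7: 0 → 1
  bit 8: 0 → 1
  bit 9: 0 → 1
  bit 10: 1 → 0
  bit 11: 0 → 1
  bit 12: 1 → 0
  bit 13: 0 → 1
  bit 14: 0 → 1
  bit 15: 0 → 1
= 1100000111010111


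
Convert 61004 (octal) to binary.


Each octal digit → 3 binary bits:
  6 = 110
  1 = 001
  0 = 000
  0 = 000
  4 = 100
Concatenate: 110 001 000 000 100
= 110001000000100


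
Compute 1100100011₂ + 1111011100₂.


Align and add column by column (LSB to MSB, carry propagating):
  01100100011
+ 01111011100
  -----------
  col 0: 1 + 0 + 0 (carry in) = 1 → bit 1, carry out 0
  col 1: 1 + 0 + 0 (carry in) = 1 → bit 1, carry out 0
  col 2: 0 + 1 + 0 (carry in) = 1 → bit 1, carry out 0
  col 3: 0 + 1 + 0 (carry in) = 1 → bit 1, carry out 0
  col 4: 0 + 1 + 0 (carry in) = 1 → bit 1, carry out 0
  col 5: 1 + 0 + 0 (carry in) = 1 → bit 1, carry out 0
  col 6: 0 + 1 + 0 (carry in) = 1 → bit 1, carry out 0
  col 7: 0 + 1 + 0 (carry in) = 1 → bit 1, carry out 0
  col 8: 1 + 1 + 0 (carry in) = 2 → bit 0, carry out 1
  col 9: 1 + 1 + 1 (carry in) = 3 → bit 1, carry out 1
  col 10: 0 + 0 + 1 (carry in) = 1 → bit 1, carry out 0
Reading bits MSB→LSB: 11011111111
Strip leading zeros: 11011111111
= 11011111111


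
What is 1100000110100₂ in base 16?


Group into 4-bit nibbles: 0001100000110100
  0001 = 1
  1000 = 8
  0011 = 3
  0100 = 4
= 0x1834


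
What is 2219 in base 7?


Divide by 7 repeatedly:
2219 ÷ 7 = 317 remainder 0
317 ÷ 7 = 45 remainder 2
45 ÷ 7 = 6 remainder 3
6 ÷ 7 = 0 remainder 6
Reading remainders bottom-up:
= 6320


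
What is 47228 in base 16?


Divide by 16 repeatedly:
47228 ÷ 16 = 2951 remainder 12 (C)
2951 ÷ 16 = 184 remainder 7 (7)
184 ÷ 16 = 11 remainder 8 (8)
11 ÷ 16 = 0 remainder 11 (B)
Reading remainders bottom-up:
= 0xB87C


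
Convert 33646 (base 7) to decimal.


Positional values (base 7):
  6 × 7^0 = 6 × 1 = 6
  4 × 7^1 = 4 × 7 = 28
  6 × 7^2 = 6 × 49 = 294
  3 × 7^3 = 3 × 343 = 1029
  3 × 7^4 = 3 × 2401 = 7203
Sum = 6 + 28 + 294 + 1029 + 7203
= 8560


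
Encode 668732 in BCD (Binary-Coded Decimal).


Each digit → 4-bit binary:
  6 → 0110
  6 → 0110
  8 → 1000
  7 → 0111
  3 → 0011
  2 → 0010
= 0110 0110 1000 0111 0011 0010


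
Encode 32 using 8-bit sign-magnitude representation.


Sign bit: 0 (positive)
Magnitude: 32 = 0100000
= 00100000


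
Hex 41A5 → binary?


Each hex digit → 4 binary bits:
  4 = 0100
  1 = 0001
  A = 1010
  5 = 0101
Concatenate: 0100 0001 1010 0101
= 0100000110100101


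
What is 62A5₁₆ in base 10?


Positional values:
Position 0: 5 × 16^0 = 5 × 1 = 5
Position 1: A × 16^1 = 10 × 16 = 160
Position 2: 2 × 16^2 = 2 × 256 = 512
Position 3: 6 × 16^3 = 6 × 4096 = 24576
Sum = 5 + 160 + 512 + 24576
= 25253


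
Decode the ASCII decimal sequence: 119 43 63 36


Codes (decimal): 119 43 63 36
Per-code ASCII lookup:
  119  (range 97-122: lowercase, 119 - 97 = 22) → 'w'
  43  (special character) → '+'
  63  (special character) → '?'
  36  (special character) → '$'
= 'w+?$'


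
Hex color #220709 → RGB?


Hex: #220709
R = 22₁₆ = 34
G = 07₁₆ = 7
B = 09₁₆ = 9
= RGB(34, 7, 9)


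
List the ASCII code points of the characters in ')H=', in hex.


String: ')H='  (3 characters)
Per-character ASCII lookup:
  ')': special character: ')' = 41 → 0x29
  'H': uppercase starts at 65: 'H' = 65 + 7 = 72 → 0x48
  '=': special character: '=' = 61 → 0x3D
= 0x29 0x48 0x3D


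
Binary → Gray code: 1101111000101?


Binary: 1101111000101
Gray code: G = B XOR (B >> 1)
B >> 1 = 0110111100010
1101111000101 XOR 0110111100010:
  1 XOR 0 = 1
  1 XOR 1 = 0
  0 XOR 1 = 1
  1 XOR 0 = 1
  1 XOR 1 = 0
  1 XOR 1 = 0
  1 XOR 1 = 0
  0 XOR 1 = 1
  0 XOR 0 = 0
  0 XOR 0 = 0
  1 XOR 0 = 1
  0 XOR 1 = 1
  1 XOR 0 = 1
= 1011000100111


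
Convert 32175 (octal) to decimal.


Positional values:
Position 0: 5 × 8^0 = 5
Position 1: 7 × 8^1 = 56
Position 2: 1 × 8^2 = 64
Position 3: 2 × 8^3 = 1024
Position 4: 3 × 8^4 = 12288
Sum = 5 + 56 + 64 + 1024 + 12288
= 13437


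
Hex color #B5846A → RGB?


Hex: #B5846A
R = B5₁₆ = 181
G = 84₁₆ = 132
B = 6A₁₆ = 106
= RGB(181, 132, 106)


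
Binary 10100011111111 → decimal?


Positional values:
Bit 0: 1 × 2^0 = 1
Bit 1: 1 × 2^1 = 2
Bit 2: 1 × 2^2 = 4
Bit 3: 1 × 2^3 = 8
Bit 4: 1 × 2^4 = 16
Bit 5: 1 × 2^5 = 32
Bit 6: 1 × 2^6 = 64
Bit 7: 1 × 2^7 = 128
Bit 11: 1 × 2^11 = 2048
Bit 13: 1 × 2^13 = 8192
Sum = 1 + 2 + 4 + 8 + 16 + 32 + 64 + 128 + 2048 + 8192
= 10495


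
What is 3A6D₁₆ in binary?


Each hex digit → 4 binary bits:
  3 = 0011
  A = 1010
  6 = 0110
  D = 1101
Concatenate: 0011 1010 0110 1101
= 0011101001101101


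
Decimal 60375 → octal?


Divide by 8 repeatedly:
60375 ÷ 8 = 7546 remainder 7
7546 ÷ 8 = 943 remainder 2
943 ÷ 8 = 117 remainder 7
117 ÷ 8 = 14 remainder 5
14 ÷ 8 = 1 remainder 6
1 ÷ 8 = 0 remainder 1
Reading remainders bottom-up:
= 0o165727


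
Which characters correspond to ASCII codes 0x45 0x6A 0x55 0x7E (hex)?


Codes (hex): 0x45 0x6A 0x55 0x7E
Per-code ASCII lookup:
  0x45 = 69  (range 65-90: uppercase, 69 - 65 = 4) → 'E'
  0x6A = 106  (range 97-122: lowercase, 106 - 97 = 9) → 'j'
  0x55 = 85  (range 65-90: uppercase, 85 - 65 = 20) → 'U'
  0x7E = 126  (special character) → '~'
= 'EjU~'


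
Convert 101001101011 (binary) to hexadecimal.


Group into 4-bit nibbles: 101001101011
  1010 = A
  0110 = 6
  1011 = B
= 0xA6B


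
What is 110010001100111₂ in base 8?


Group into 3-bit groups: 110010001100111
  110 = 6
  010 = 2
  001 = 1
  100 = 4
  111 = 7
= 0o62147


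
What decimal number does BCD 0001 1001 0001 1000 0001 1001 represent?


Each 4-bit group → digit:
  0001 → 1
  1001 → 9
  0001 → 1
  1000 → 8
  0001 → 1
  1001 → 9
= 191819


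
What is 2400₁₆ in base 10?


Positional values:
Position 0: 0 × 16^0 = 0 × 1 = 0
Position 1: 0 × 16^1 = 0 × 16 = 0
Position 2: 4 × 16^2 = 4 × 256 = 1024
Position 3: 2 × 16^3 = 2 × 4096 = 8192
Sum = 0 + 0 + 1024 + 8192
= 9216


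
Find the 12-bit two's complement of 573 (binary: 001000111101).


Original: 001000111101
Step 1 - Invert all bits: 110111000010
Step 2 - Add 1: 110111000010 + 1
= 110111000011 (represents -573)


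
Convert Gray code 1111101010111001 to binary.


Gray code: 1111101010111001
MSB stays the same: 1
Each subsequent bit = prev_binary XOR current_gray:
  B[1] = 1 XOR 1 = 0
  B[2] = 0 XOR 1 = 1
  B[3] = 1 XOR 1 = 0
  B[4] = 0 XOR 1 = 1
  B[5] = 1 XOR 0 = 1
  B[6] = 1 XOR 1 = 0
  B[7] = 0 XOR 0 = 0
  B[8] = 0 XOR 1 = 1
  B[9] = 1 XOR 0 = 1
  B[10] = 1 XOR 1 = 0
  B[11] = 0 XOR 1 = 1
  B[12] = 1 XOR 1 = 0
  B[13] = 0 XOR 0 = 0
  B[14] = 0 XOR 0 = 0
  B[15] = 0 XOR 1 = 1
= 1010110011010001 (44241 decimal)


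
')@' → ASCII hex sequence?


String: ')@'  (2 characters)
Per-character ASCII lookup:
  ')': special character: ')' = 41 → 0x29
  '@': special character: '@' = 64 → 0x40
= 0x29 0x40


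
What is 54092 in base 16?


Divide by 16 repeatedly:
54092 ÷ 16 = 3380 remainder 12 (C)
3380 ÷ 16 = 211 remainder 4 (4)
211 ÷ 16 = 13 remainder 3 (3)
13 ÷ 16 = 0 remainder 13 (D)
Reading remainders bottom-up:
= 0xD34C


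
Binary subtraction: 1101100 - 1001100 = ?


Align and subtract column by column (LSB to MSB, borrowing when needed):
  1101100
- 1001100
  -------
  col 0: (0 - 0 borrow-in) - 0 → 0 - 0 = 0, borrow out 0
  col 1: (0 - 0 borrow-in) - 0 → 0 - 0 = 0, borrow out 0
  col 2: (1 - 0 borrow-in) - 1 → 1 - 1 = 0, borrow out 0
  col 3: (1 - 0 borrow-in) - 1 → 1 - 1 = 0, borrow out 0
  col 4: (0 - 0 borrow-in) - 0 → 0 - 0 = 0, borrow out 0
  col 5: (1 - 0 borrow-in) - 0 → 1 - 0 = 1, borrow out 0
  col 6: (1 - 0 borrow-in) - 1 → 1 - 1 = 0, borrow out 0
Reading bits MSB→LSB: 0100000
Strip leading zeros: 100000
= 100000


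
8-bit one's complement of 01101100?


Original: 01101100
Invert all bits:
  bit 0: 0 → 1
  bit 1: 1 → 0
  bit 2: 1 → 0
  bit 3: 0 → 1
  bit 4: 1 → 0
  bit 5: 1 → 0
  bit 6: 0 → 1
  bit 7: 0 → 1
= 10010011


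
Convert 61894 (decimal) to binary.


Divide by 2 repeatedly:
61894 ÷ 2 = 30947 remainder 0
30947 ÷ 2 = 15473 remainder 1
15473 ÷ 2 = 7736 remainder 1
7736 ÷ 2 = 3868 remainder 0
3868 ÷ 2 = 1934 remainder 0
1934 ÷ 2 = 967 remainder 0
967 ÷ 2 = 483 remainder 1
483 ÷ 2 = 241 remainder 1
241 ÷ 2 = 120 remainder 1
120 ÷ 2 = 60 remainder 0
60 ÷ 2 = 30 remainder 0
30 ÷ 2 = 15 remainder 0
15 ÷ 2 = 7 remainder 1
7 ÷ 2 = 3 remainder 1
3 ÷ 2 = 1 remainder 1
1 ÷ 2 = 0 remainder 1
Reading remainders bottom-up:
= 1111000111000110


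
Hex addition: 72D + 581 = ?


Align and add column by column (LSB to MSB, each column mod 16 with carry):
  072D
+ 0581
  ----
  col 0: D(13) + 1(1) + 0 (carry in) = 14 → E(14), carry out 0
  col 1: 2(2) + 8(8) + 0 (carry in) = 10 → A(10), carry out 0
  col 2: 7(7) + 5(5) + 0 (carry in) = 12 → C(12), carry out 0
  col 3: 0(0) + 0(0) + 0 (carry in) = 0 → 0(0), carry out 0
Reading digits MSB→LSB: 0CAE
Strip leading zeros: CAE
= 0xCAE


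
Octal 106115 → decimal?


Positional values:
Position 0: 5 × 8^0 = 5
Position 1: 1 × 8^1 = 8
Position 2: 1 × 8^2 = 64
Position 3: 6 × 8^3 = 3072
Position 4: 0 × 8^4 = 0
Position 5: 1 × 8^5 = 32768
Sum = 5 + 8 + 64 + 3072 + 0 + 32768
= 35917


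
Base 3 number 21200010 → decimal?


Positional values (base 3):
  0 × 3^0 = 0 × 1 = 0
  1 × 3^1 = 1 × 3 = 3
  0 × 3^2 = 0 × 9 = 0
  0 × 3^3 = 0 × 27 = 0
  0 × 3^4 = 0 × 81 = 0
  2 × 3^5 = 2 × 243 = 486
  1 × 3^6 = 1 × 729 = 729
  2 × 3^7 = 2 × 2187 = 4374
Sum = 0 + 3 + 0 + 0 + 0 + 486 + 729 + 4374
= 5592


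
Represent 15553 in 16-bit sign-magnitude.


Sign bit: 0 (positive)
Magnitude: 15553 = 011110011000001
= 0011110011000001


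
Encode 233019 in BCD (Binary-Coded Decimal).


Each digit → 4-bit binary:
  2 → 0010
  3 → 0011
  3 → 0011
  0 → 0000
  1 → 0001
  9 → 1001
= 0010 0011 0011 0000 0001 1001


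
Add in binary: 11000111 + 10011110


Align and add column by column (LSB to MSB, carry propagating):
  011000111
+ 010011110
  ---------
  col 0: 1 + 0 + 0 (carry in) = 1 → bit 1, carry out 0
  col 1: 1 + 1 + 0 (carry in) = 2 → bit 0, carry out 1
  col 2: 1 + 1 + 1 (carry in) = 3 → bit 1, carry out 1
  col 3: 0 + 1 + 1 (carry in) = 2 → bit 0, carry out 1
  col 4: 0 + 1 + 1 (carry in) = 2 → bit 0, carry out 1
  col 5: 0 + 0 + 1 (carry in) = 1 → bit 1, carry out 0
  col 6: 1 + 0 + 0 (carry in) = 1 → bit 1, carry out 0
  col 7: 1 + 1 + 0 (carry in) = 2 → bit 0, carry out 1
  col 8: 0 + 0 + 1 (carry in) = 1 → bit 1, carry out 0
Reading bits MSB→LSB: 101100101
Strip leading zeros: 101100101
= 101100101


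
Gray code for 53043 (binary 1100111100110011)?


Binary: 1100111100110011
Gray code: G = B XOR (B >> 1)
B >> 1 = 0110011110011001
1100111100110011 XOR 0110011110011001:
  1 XOR 0 = 1
  1 XOR 1 = 0
  0 XOR 1 = 1
  0 XOR 0 = 0
  1 XOR 0 = 1
  1 XOR 1 = 0
  1 XOR 1 = 0
  1 XOR 1 = 0
  0 XOR 1 = 1
  0 XOR 0 = 0
  1 XOR 0 = 1
  1 XOR 1 = 0
  0 XOR 1 = 1
  0 XOR 0 = 0
  1 XOR 0 = 1
  1 XOR 1 = 0
= 1010100010101010


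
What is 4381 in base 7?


Divide by 7 repeatedly:
4381 ÷ 7 = 625 remainder 6
625 ÷ 7 = 89 remainder 2
89 ÷ 7 = 12 remainder 5
12 ÷ 7 = 1 remainder 5
1 ÷ 7 = 0 remainder 1
Reading remainders bottom-up:
= 15526


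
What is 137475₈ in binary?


Each octal digit → 3 binary bits:
  1 = 001
  3 = 011
  7 = 111
  4 = 100
  7 = 111
  5 = 101
Concatenate: 001 011 111 100 111 101
= 001011111100111101


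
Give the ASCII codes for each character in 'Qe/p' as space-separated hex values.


String: 'Qe/p'  (4 characters)
Per-character ASCII lookup:
  'Q': uppercase starts at 65: 'Q' = 65 + 16 = 81 → 0x51
  'e': lowercase starts at 97: 'e' = 97 + 4 = 101 → 0x65
  '/': special character: '/' = 47 → 0x2F
  'p': lowercase starts at 97: 'p' = 97 + 15 = 112 → 0x70
= 0x51 0x65 0x2F 0x70


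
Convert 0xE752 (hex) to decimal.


Positional values:
Position 0: 2 × 16^0 = 2 × 1 = 2
Position 1: 5 × 16^1 = 5 × 16 = 80
Position 2: 7 × 16^2 = 7 × 256 = 1792
Position 3: E × 16^3 = 14 × 4096 = 57344
Sum = 2 + 80 + 1792 + 57344
= 59218


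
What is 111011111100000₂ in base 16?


Group into 4-bit nibbles: 0111011111100000
  0111 = 7
  0111 = 7
  1110 = E
  0000 = 0
= 0x77E0


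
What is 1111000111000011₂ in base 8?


Group into 3-bit groups: 001111000111000011
  001 = 1
  111 = 7
  000 = 0
  111 = 7
  000 = 0
  011 = 3
= 0o170703


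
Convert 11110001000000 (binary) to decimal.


Positional values:
Bit 6: 1 × 2^6 = 64
Bit 10: 1 × 2^10 = 1024
Bit 11: 1 × 2^11 = 2048
Bit 12: 1 × 2^12 = 4096
Bit 13: 1 × 2^13 = 8192
Sum = 64 + 1024 + 2048 + 4096 + 8192
= 15424


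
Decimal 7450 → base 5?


Divide by 5 repeatedly:
7450 ÷ 5 = 1490 remainder 0
1490 ÷ 5 = 298 remainder 0
298 ÷ 5 = 59 remainder 3
59 ÷ 5 = 11 remainder 4
11 ÷ 5 = 2 remainder 1
2 ÷ 5 = 0 remainder 2
Reading remainders bottom-up:
= 214300


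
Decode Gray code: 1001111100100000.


Gray code: 1001111100100000
MSB stays the same: 1
Each subsequent bit = prev_binary XOR current_gray:
  B[1] = 1 XOR 0 = 1
  B[2] = 1 XOR 0 = 1
  B[3] = 1 XOR 1 = 0
  B[4] = 0 XOR 1 = 1
  B[5] = 1 XOR 1 = 0
  B[6] = 0 XOR 1 = 1
  B[7] = 1 XOR 1 = 0
  B[8] = 0 XOR 0 = 0
  B[9] = 0 XOR 0 = 0
  B[10] = 0 XOR 1 = 1
  B[11] = 1 XOR 0 = 1
  B[12] = 1 XOR 0 = 1
  B[13] = 1 XOR 0 = 1
  B[14] = 1 XOR 0 = 1
  B[15] = 1 XOR 0 = 1
= 1110101000111111 (59967 decimal)


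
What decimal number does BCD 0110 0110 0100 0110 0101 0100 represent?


Each 4-bit group → digit:
  0110 → 6
  0110 → 6
  0100 → 4
  0110 → 6
  0101 → 5
  0100 → 4
= 664654


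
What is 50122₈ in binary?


Each octal digit → 3 binary bits:
  5 = 101
  0 = 000
  1 = 001
  2 = 010
  2 = 010
Concatenate: 101 000 001 010 010
= 101000001010010


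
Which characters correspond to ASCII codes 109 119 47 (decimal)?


Codes (decimal): 109 119 47
Per-code ASCII lookup:
  109  (range 97-122: lowercase, 109 - 97 = 12) → 'm'
  119  (range 97-122: lowercase, 119 - 97 = 22) → 'w'
  47  (special character) → '/'
= 'mw/'


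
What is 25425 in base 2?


Divide by 2 repeatedly:
25425 ÷ 2 = 12712 remainder 1
12712 ÷ 2 = 6356 remainder 0
6356 ÷ 2 = 3178 remainder 0
3178 ÷ 2 = 1589 remainder 0
1589 ÷ 2 = 794 remainder 1
794 ÷ 2 = 397 remainder 0
397 ÷ 2 = 198 remainder 1
198 ÷ 2 = 99 remainder 0
99 ÷ 2 = 49 remainder 1
49 ÷ 2 = 24 remainder 1
24 ÷ 2 = 12 remainder 0
12 ÷ 2 = 6 remainder 0
6 ÷ 2 = 3 remainder 0
3 ÷ 2 = 1 remainder 1
1 ÷ 2 = 0 remainder 1
Reading remainders bottom-up:
= 110001101010001


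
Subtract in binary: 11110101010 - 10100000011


Align and subtract column by column (LSB to MSB, borrowing when needed):
  11110101010
- 10100000011
  -----------
  col 0: (0 - 0 borrow-in) - 1 → borrow from next column: (0+2) - 1 = 1, borrow out 1
  col 1: (1 - 1 borrow-in) - 1 → borrow from next column: (0+2) - 1 = 1, borrow out 1
  col 2: (0 - 1 borrow-in) - 0 → borrow from next column: (-1+2) - 0 = 1, borrow out 1
  col 3: (1 - 1 borrow-in) - 0 → 0 - 0 = 0, borrow out 0
  col 4: (0 - 0 borrow-in) - 0 → 0 - 0 = 0, borrow out 0
  col 5: (1 - 0 borrow-in) - 0 → 1 - 0 = 1, borrow out 0
  col 6: (0 - 0 borrow-in) - 0 → 0 - 0 = 0, borrow out 0
  col 7: (1 - 0 borrow-in) - 0 → 1 - 0 = 1, borrow out 0
  col 8: (1 - 0 borrow-in) - 1 → 1 - 1 = 0, borrow out 0
  col 9: (1 - 0 borrow-in) - 0 → 1 - 0 = 1, borrow out 0
  col 10: (1 - 0 borrow-in) - 1 → 1 - 1 = 0, borrow out 0
Reading bits MSB→LSB: 01010100111
Strip leading zeros: 1010100111
= 1010100111


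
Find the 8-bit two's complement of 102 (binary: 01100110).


Original: 01100110
Step 1 - Invert all bits: 10011001
Step 2 - Add 1: 10011001 + 1
= 10011010 (represents -102)


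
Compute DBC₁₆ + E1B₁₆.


Align and add column by column (LSB to MSB, each column mod 16 with carry):
  0DBC
+ 0E1B
  ----
  col 0: C(12) + B(11) + 0 (carry in) = 23 → 7(7), carry out 1
  col 1: B(11) + 1(1) + 1 (carry in) = 13 → D(13), carry out 0
  col 2: D(13) + E(14) + 0 (carry in) = 27 → B(11), carry out 1
  col 3: 0(0) + 0(0) + 1 (carry in) = 1 → 1(1), carry out 0
Reading digits MSB→LSB: 1BD7
Strip leading zeros: 1BD7
= 0x1BD7


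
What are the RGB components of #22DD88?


Hex: #22DD88
R = 22₁₆ = 34
G = DD₁₆ = 221
B = 88₁₆ = 136
= RGB(34, 221, 136)


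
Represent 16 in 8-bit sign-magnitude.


Sign bit: 0 (positive)
Magnitude: 16 = 0010000
= 00010000


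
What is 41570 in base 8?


Divide by 8 repeatedly:
41570 ÷ 8 = 5196 remainder 2
5196 ÷ 8 = 649 remainder 4
649 ÷ 8 = 81 remainder 1
81 ÷ 8 = 10 remainder 1
10 ÷ 8 = 1 remainder 2
1 ÷ 8 = 0 remainder 1
Reading remainders bottom-up:
= 0o121142


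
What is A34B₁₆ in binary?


Each hex digit → 4 binary bits:
  A = 1010
  3 = 0011
  4 = 0100
  B = 1011
Concatenate: 1010 0011 0100 1011
= 1010001101001011


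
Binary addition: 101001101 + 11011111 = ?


Align and add column by column (LSB to MSB, carry propagating):
  0101001101
+ 0011011111
  ----------
  col 0: 1 + 1 + 0 (carry in) = 2 → bit 0, carry out 1
  col 1: 0 + 1 + 1 (carry in) = 2 → bit 0, carry out 1
  col 2: 1 + 1 + 1 (carry in) = 3 → bit 1, carry out 1
  col 3: 1 + 1 + 1 (carry in) = 3 → bit 1, carry out 1
  col 4: 0 + 1 + 1 (carry in) = 2 → bit 0, carry out 1
  col 5: 0 + 0 + 1 (carry in) = 1 → bit 1, carry out 0
  col 6: 1 + 1 + 0 (carry in) = 2 → bit 0, carry out 1
  col 7: 0 + 1 + 1 (carry in) = 2 → bit 0, carry out 1
  col 8: 1 + 0 + 1 (carry in) = 2 → bit 0, carry out 1
  col 9: 0 + 0 + 1 (carry in) = 1 → bit 1, carry out 0
Reading bits MSB→LSB: 1000101100
Strip leading zeros: 1000101100
= 1000101100


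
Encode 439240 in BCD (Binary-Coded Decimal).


Each digit → 4-bit binary:
  4 → 0100
  3 → 0011
  9 → 1001
  2 → 0010
  4 → 0100
  0 → 0000
= 0100 0011 1001 0010 0100 0000


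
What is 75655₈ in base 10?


Positional values:
Position 0: 5 × 8^0 = 5
Position 1: 5 × 8^1 = 40
Position 2: 6 × 8^2 = 384
Position 3: 5 × 8^3 = 2560
Position 4: 7 × 8^4 = 28672
Sum = 5 + 40 + 384 + 2560 + 28672
= 31661


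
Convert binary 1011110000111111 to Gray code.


Binary: 1011110000111111
Gray code: G = B XOR (B >> 1)
B >> 1 = 0101111000011111
1011110000111111 XOR 0101111000011111:
  1 XOR 0 = 1
  0 XOR 1 = 1
  1 XOR 0 = 1
  1 XOR 1 = 0
  1 XOR 1 = 0
  1 XOR 1 = 0
  0 XOR 1 = 1
  0 XOR 0 = 0
  0 XOR 0 = 0
  0 XOR 0 = 0
  1 XOR 0 = 1
  1 XOR 1 = 0
  1 XOR 1 = 0
  1 XOR 1 = 0
  1 XOR 1 = 0
  1 XOR 1 = 0
= 1110001000100000


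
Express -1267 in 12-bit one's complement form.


Original: 010011110011
Invert all bits:
  bit 0: 0 → 1
  bit 1: 1 → 0
  bit 2: 0 → 1
  bit 3: 0 → 1
  bit 4: 1 → 0
  bit 5: 1 → 0
  bit 6: 1 → 0
  bit 7: 1 → 0
  bit 8: 0 → 1
  bit 9: 0 → 1
  bit 10: 1 → 0
  bit 11: 1 → 0
= 101100001100


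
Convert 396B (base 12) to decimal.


Positional values (base 12):
  B × 12^0 = 11 × 1 = 11
  6 × 12^1 = 6 × 12 = 72
  9 × 12^2 = 9 × 144 = 1296
  3 × 12^3 = 3 × 1728 = 5184
Sum = 11 + 72 + 1296 + 5184
= 6563


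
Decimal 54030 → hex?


Divide by 16 repeatedly:
54030 ÷ 16 = 3376 remainder 14 (E)
3376 ÷ 16 = 211 remainder 0 (0)
211 ÷ 16 = 13 remainder 3 (3)
13 ÷ 16 = 0 remainder 13 (D)
Reading remainders bottom-up:
= 0xD30E


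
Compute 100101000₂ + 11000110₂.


Align and add column by column (LSB to MSB, carry propagating):
  0100101000
+ 0011000110
  ----------
  col 0: 0 + 0 + 0 (carry in) = 0 → bit 0, carry out 0
  col 1: 0 + 1 + 0 (carry in) = 1 → bit 1, carry out 0
  col 2: 0 + 1 + 0 (carry in) = 1 → bit 1, carry out 0
  col 3: 1 + 0 + 0 (carry in) = 1 → bit 1, carry out 0
  col 4: 0 + 0 + 0 (carry in) = 0 → bit 0, carry out 0
  col 5: 1 + 0 + 0 (carry in) = 1 → bit 1, carry out 0
  col 6: 0 + 1 + 0 (carry in) = 1 → bit 1, carry out 0
  col 7: 0 + 1 + 0 (carry in) = 1 → bit 1, carry out 0
  col 8: 1 + 0 + 0 (carry in) = 1 → bit 1, carry out 0
  col 9: 0 + 0 + 0 (carry in) = 0 → bit 0, carry out 0
Reading bits MSB→LSB: 0111101110
Strip leading zeros: 111101110
= 111101110


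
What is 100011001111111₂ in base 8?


Group into 3-bit groups: 100011001111111
  100 = 4
  011 = 3
  001 = 1
  111 = 7
  111 = 7
= 0o43177


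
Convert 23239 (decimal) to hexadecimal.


Divide by 16 repeatedly:
23239 ÷ 16 = 1452 remainder 7 (7)
1452 ÷ 16 = 90 remainder 12 (C)
90 ÷ 16 = 5 remainder 10 (A)
5 ÷ 16 = 0 remainder 5 (5)
Reading remainders bottom-up:
= 0x5AC7


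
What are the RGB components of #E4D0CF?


Hex: #E4D0CF
R = E4₁₆ = 228
G = D0₁₆ = 208
B = CF₁₆ = 207
= RGB(228, 208, 207)


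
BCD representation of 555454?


Each digit → 4-bit binary:
  5 → 0101
  5 → 0101
  5 → 0101
  4 → 0100
  5 → 0101
  4 → 0100
= 0101 0101 0101 0100 0101 0100


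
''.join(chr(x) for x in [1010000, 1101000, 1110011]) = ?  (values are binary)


Codes (binary): 1010000 1101000 1110011
Per-code ASCII lookup:
  1010000 = 80  (range 65-90: uppercase, 80 - 65 = 15) → 'P'
  1101000 = 104  (range 97-122: lowercase, 104 - 97 = 7) → 'h'
  1110011 = 115  (range 97-122: lowercase, 115 - 97 = 18) → 's'
= 'Phs'


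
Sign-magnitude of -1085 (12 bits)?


Sign bit: 1 (negative)
Magnitude: 1085 = 10000111101
= 110000111101


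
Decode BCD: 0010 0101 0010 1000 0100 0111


Each 4-bit group → digit:
  0010 → 2
  0101 → 5
  0010 → 2
  1000 → 8
  0100 → 4
  0111 → 7
= 252847


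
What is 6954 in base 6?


Divide by 6 repeatedly:
6954 ÷ 6 = 1159 remainder 0
1159 ÷ 6 = 193 remainder 1
193 ÷ 6 = 32 remainder 1
32 ÷ 6 = 5 remainder 2
5 ÷ 6 = 0 remainder 5
Reading remainders bottom-up:
= 52110


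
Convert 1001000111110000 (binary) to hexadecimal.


Group into 4-bit nibbles: 1001000111110000
  1001 = 9
  0001 = 1
  1111 = F
  0000 = 0
= 0x91F0


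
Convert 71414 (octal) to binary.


Each octal digit → 3 binary bits:
  7 = 111
  1 = 001
  4 = 100
  1 = 001
  4 = 100
Concatenate: 111 001 100 001 100
= 111001100001100


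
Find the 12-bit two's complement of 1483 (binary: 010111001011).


Original: 010111001011
Step 1 - Invert all bits: 101000110100
Step 2 - Add 1: 101000110100 + 1
= 101000110101 (represents -1483)


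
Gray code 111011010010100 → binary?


Gray code: 111011010010100
MSB stays the same: 1
Each subsequent bit = prev_binary XOR current_gray:
  B[1] = 1 XOR 1 = 0
  B[2] = 0 XOR 1 = 1
  B[3] = 1 XOR 0 = 1
  B[4] = 1 XOR 1 = 0
  B[5] = 0 XOR 1 = 1
  B[6] = 1 XOR 0 = 1
  B[7] = 1 XOR 1 = 0
  B[8] = 0 XOR 0 = 0
  B[9] = 0 XOR 0 = 0
  B[10] = 0 XOR 1 = 1
  B[11] = 1 XOR 0 = 1
  B[12] = 1 XOR 1 = 0
  B[13] = 0 XOR 0 = 0
  B[14] = 0 XOR 0 = 0
= 101101100011000 (23320 decimal)


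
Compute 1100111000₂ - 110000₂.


Align and subtract column by column (LSB to MSB, borrowing when needed):
  1100111000
- 0000110000
  ----------
  col 0: (0 - 0 borrow-in) - 0 → 0 - 0 = 0, borrow out 0
  col 1: (0 - 0 borrow-in) - 0 → 0 - 0 = 0, borrow out 0
  col 2: (0 - 0 borrow-in) - 0 → 0 - 0 = 0, borrow out 0
  col 3: (1 - 0 borrow-in) - 0 → 1 - 0 = 1, borrow out 0
  col 4: (1 - 0 borrow-in) - 1 → 1 - 1 = 0, borrow out 0
  col 5: (1 - 0 borrow-in) - 1 → 1 - 1 = 0, borrow out 0
  col 6: (0 - 0 borrow-in) - 0 → 0 - 0 = 0, borrow out 0
  col 7: (0 - 0 borrow-in) - 0 → 0 - 0 = 0, borrow out 0
  col 8: (1 - 0 borrow-in) - 0 → 1 - 0 = 1, borrow out 0
  col 9: (1 - 0 borrow-in) - 0 → 1 - 0 = 1, borrow out 0
Reading bits MSB→LSB: 1100001000
Strip leading zeros: 1100001000
= 1100001000


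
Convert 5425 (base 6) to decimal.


Positional values (base 6):
  5 × 6^0 = 5 × 1 = 5
  2 × 6^1 = 2 × 6 = 12
  4 × 6^2 = 4 × 36 = 144
  5 × 6^3 = 5 × 216 = 1080
Sum = 5 + 12 + 144 + 1080
= 1241


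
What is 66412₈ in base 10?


Positional values:
Position 0: 2 × 8^0 = 2
Position 1: 1 × 8^1 = 8
Position 2: 4 × 8^2 = 256
Position 3: 6 × 8^3 = 3072
Position 4: 6 × 8^4 = 24576
Sum = 2 + 8 + 256 + 3072 + 24576
= 27914


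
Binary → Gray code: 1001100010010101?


Binary: 1001100010010101
Gray code: G = B XOR (B >> 1)
B >> 1 = 0100110001001010
1001100010010101 XOR 0100110001001010:
  1 XOR 0 = 1
  0 XOR 1 = 1
  0 XOR 0 = 0
  1 XOR 0 = 1
  1 XOR 1 = 0
  0 XOR 1 = 1
  0 XOR 0 = 0
  0 XOR 0 = 0
  1 XOR 0 = 1
  0 XOR 1 = 1
  0 XOR 0 = 0
  1 XOR 0 = 1
  0 XOR 1 = 1
  1 XOR 0 = 1
  0 XOR 1 = 1
  1 XOR 0 = 1
= 1101010011011111


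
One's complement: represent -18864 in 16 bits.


Original: 0100100110110000
Invert all bits:
  bit 0: 0 → 1
  bit 1: 1 → 0
  bit 2: 0 → 1
  bit 3: 0 → 1
  bit 4: 1 → 0
  bit 5: 0 → 1
  bit 6: 0 → 1
  bit 7: 1 → 0
  bit 8: 1 → 0
  bit 9: 0 → 1
  bit 10: 1 → 0
  bit 11: 1 → 0
  bit 12: 0 → 1
  bit 13: 0 → 1
  bit 14: 0 → 1
  bit 15: 0 → 1
= 1011011001001111


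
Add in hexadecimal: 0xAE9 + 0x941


Align and add column by column (LSB to MSB, each column mod 16 with carry):
  0AE9
+ 0941
  ----
  col 0: 9(9) + 1(1) + 0 (carry in) = 10 → A(10), carry out 0
  col 1: E(14) + 4(4) + 0 (carry in) = 18 → 2(2), carry out 1
  col 2: A(10) + 9(9) + 1 (carry in) = 20 → 4(4), carry out 1
  col 3: 0(0) + 0(0) + 1 (carry in) = 1 → 1(1), carry out 0
Reading digits MSB→LSB: 142A
Strip leading zeros: 142A
= 0x142A


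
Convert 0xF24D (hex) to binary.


Each hex digit → 4 binary bits:
  F = 1111
  2 = 0010
  4 = 0100
  D = 1101
Concatenate: 1111 0010 0100 1101
= 1111001001001101


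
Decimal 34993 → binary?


Divide by 2 repeatedly:
34993 ÷ 2 = 17496 remainder 1
17496 ÷ 2 = 8748 remainder 0
8748 ÷ 2 = 4374 remainder 0
4374 ÷ 2 = 2187 remainder 0
2187 ÷ 2 = 1093 remainder 1
1093 ÷ 2 = 546 remainder 1
546 ÷ 2 = 273 remainder 0
273 ÷ 2 = 136 remainder 1
136 ÷ 2 = 68 remainder 0
68 ÷ 2 = 34 remainder 0
34 ÷ 2 = 17 remainder 0
17 ÷ 2 = 8 remainder 1
8 ÷ 2 = 4 remainder 0
4 ÷ 2 = 2 remainder 0
2 ÷ 2 = 1 remainder 0
1 ÷ 2 = 0 remainder 1
Reading remainders bottom-up:
= 1000100010110001


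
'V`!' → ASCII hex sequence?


String: 'V`!'  (3 characters)
Per-character ASCII lookup:
  'V': uppercase starts at 65: 'V' = 65 + 21 = 86 → 0x56
  '`': special character: '`' = 96 → 0x60
  '!': special character: '!' = 33 → 0x21
= 0x56 0x60 0x21


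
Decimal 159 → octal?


Divide by 8 repeatedly:
159 ÷ 8 = 19 remainder 7
19 ÷ 8 = 2 remainder 3
2 ÷ 8 = 0 remainder 2
Reading remainders bottom-up:
= 0o237


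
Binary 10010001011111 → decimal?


Positional values:
Bit 0: 1 × 2^0 = 1
Bit 1: 1 × 2^1 = 2
Bit 2: 1 × 2^2 = 4
Bit 3: 1 × 2^3 = 8
Bit 4: 1 × 2^4 = 16
Bit 6: 1 × 2^6 = 64
Bit 10: 1 × 2^10 = 1024
Bit 13: 1 × 2^13 = 8192
Sum = 1 + 2 + 4 + 8 + 16 + 64 + 1024 + 8192
= 9311


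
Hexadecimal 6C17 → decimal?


Positional values:
Position 0: 7 × 16^0 = 7 × 1 = 7
Position 1: 1 × 16^1 = 1 × 16 = 16
Position 2: C × 16^2 = 12 × 256 = 3072
Position 3: 6 × 16^3 = 6 × 4096 = 24576
Sum = 7 + 16 + 3072 + 24576
= 27671


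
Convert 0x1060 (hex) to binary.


Each hex digit → 4 binary bits:
  1 = 0001
  0 = 0000
  6 = 0110
  0 = 0000
Concatenate: 0001 0000 0110 0000
= 0001000001100000


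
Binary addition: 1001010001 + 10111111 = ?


Align and add column by column (LSB to MSB, carry propagating):
  01001010001
+ 00010111111
  -----------
  col 0: 1 + 1 + 0 (carry in) = 2 → bit 0, carry out 1
  col 1: 0 + 1 + 1 (carry in) = 2 → bit 0, carry out 1
  col 2: 0 + 1 + 1 (carry in) = 2 → bit 0, carry out 1
  col 3: 0 + 1 + 1 (carry in) = 2 → bit 0, carry out 1
  col 4: 1 + 1 + 1 (carry in) = 3 → bit 1, carry out 1
  col 5: 0 + 1 + 1 (carry in) = 2 → bit 0, carry out 1
  col 6: 1 + 0 + 1 (carry in) = 2 → bit 0, carry out 1
  col 7: 0 + 1 + 1 (carry in) = 2 → bit 0, carry out 1
  col 8: 0 + 0 + 1 (carry in) = 1 → bit 1, carry out 0
  col 9: 1 + 0 + 0 (carry in) = 1 → bit 1, carry out 0
  col 10: 0 + 0 + 0 (carry in) = 0 → bit 0, carry out 0
Reading bits MSB→LSB: 01100010000
Strip leading zeros: 1100010000
= 1100010000


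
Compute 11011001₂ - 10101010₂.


Align and subtract column by column (LSB to MSB, borrowing when needed):
  11011001
- 10101010
  --------
  col 0: (1 - 0 borrow-in) - 0 → 1 - 0 = 1, borrow out 0
  col 1: (0 - 0 borrow-in) - 1 → borrow from next column: (0+2) - 1 = 1, borrow out 1
  col 2: (0 - 1 borrow-in) - 0 → borrow from next column: (-1+2) - 0 = 1, borrow out 1
  col 3: (1 - 1 borrow-in) - 1 → borrow from next column: (0+2) - 1 = 1, borrow out 1
  col 4: (1 - 1 borrow-in) - 0 → 0 - 0 = 0, borrow out 0
  col 5: (0 - 0 borrow-in) - 1 → borrow from next column: (0+2) - 1 = 1, borrow out 1
  col 6: (1 - 1 borrow-in) - 0 → 0 - 0 = 0, borrow out 0
  col 7: (1 - 0 borrow-in) - 1 → 1 - 1 = 0, borrow out 0
Reading bits MSB→LSB: 00101111
Strip leading zeros: 101111
= 101111


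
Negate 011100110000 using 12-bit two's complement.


Original: 011100110000
Step 1 - Invert all bits: 100011001111
Step 2 - Add 1: 100011001111 + 1
= 100011010000 (represents -1840)


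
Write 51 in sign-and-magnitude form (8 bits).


Sign bit: 0 (positive)
Magnitude: 51 = 0110011
= 00110011


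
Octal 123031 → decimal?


Positional values:
Position 0: 1 × 8^0 = 1
Position 1: 3 × 8^1 = 24
Position 2: 0 × 8^2 = 0
Position 3: 3 × 8^3 = 1536
Position 4: 2 × 8^4 = 8192
Position 5: 1 × 8^5 = 32768
Sum = 1 + 24 + 0 + 1536 + 8192 + 32768
= 42521


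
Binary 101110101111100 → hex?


Group into 4-bit nibbles: 0101110101111100
  0101 = 5
  1101 = D
  0111 = 7
  1100 = C
= 0x5D7C


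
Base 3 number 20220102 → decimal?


Positional values (base 3):
  2 × 3^0 = 2 × 1 = 2
  0 × 3^1 = 0 × 3 = 0
  1 × 3^2 = 1 × 9 = 9
  0 × 3^3 = 0 × 27 = 0
  2 × 3^4 = 2 × 81 = 162
  2 × 3^5 = 2 × 243 = 486
  0 × 3^6 = 0 × 729 = 0
  2 × 3^7 = 2 × 2187 = 4374
Sum = 2 + 0 + 9 + 0 + 162 + 486 + 0 + 4374
= 5033


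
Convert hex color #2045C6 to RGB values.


Hex: #2045C6
R = 20₁₆ = 32
G = 45₁₆ = 69
B = C6₁₆ = 198
= RGB(32, 69, 198)


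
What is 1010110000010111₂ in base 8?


Group into 3-bit groups: 001010110000010111
  001 = 1
  010 = 2
  110 = 6
  000 = 0
  010 = 2
  111 = 7
= 0o126027


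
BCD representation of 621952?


Each digit → 4-bit binary:
  6 → 0110
  2 → 0010
  1 → 0001
  9 → 1001
  5 → 0101
  2 → 0010
= 0110 0010 0001 1001 0101 0010


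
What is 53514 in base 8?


Divide by 8 repeatedly:
53514 ÷ 8 = 6689 remainder 2
6689 ÷ 8 = 836 remainder 1
836 ÷ 8 = 104 remainder 4
104 ÷ 8 = 13 remainder 0
13 ÷ 8 = 1 remainder 5
1 ÷ 8 = 0 remainder 1
Reading remainders bottom-up:
= 0o150412


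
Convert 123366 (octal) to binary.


Each octal digit → 3 binary bits:
  1 = 001
  2 = 010
  3 = 011
  3 = 011
  6 = 110
  6 = 110
Concatenate: 001 010 011 011 110 110
= 001010011011110110


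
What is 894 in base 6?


Divide by 6 repeatedly:
894 ÷ 6 = 149 remainder 0
149 ÷ 6 = 24 remainder 5
24 ÷ 6 = 4 remainder 0
4 ÷ 6 = 0 remainder 4
Reading remainders bottom-up:
= 4050


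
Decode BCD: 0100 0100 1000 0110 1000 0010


Each 4-bit group → digit:
  0100 → 4
  0100 → 4
  1000 → 8
  0110 → 6
  1000 → 8
  0010 → 2
= 448682


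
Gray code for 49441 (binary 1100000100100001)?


Binary: 1100000100100001
Gray code: G = B XOR (B >> 1)
B >> 1 = 0110000010010000
1100000100100001 XOR 0110000010010000:
  1 XOR 0 = 1
  1 XOR 1 = 0
  0 XOR 1 = 1
  0 XOR 0 = 0
  0 XOR 0 = 0
  0 XOR 0 = 0
  0 XOR 0 = 0
  1 XOR 0 = 1
  0 XOR 1 = 1
  0 XOR 0 = 0
  1 XOR 0 = 1
  0 XOR 1 = 1
  0 XOR 0 = 0
  0 XOR 0 = 0
  0 XOR 0 = 0
  1 XOR 0 = 1
= 1010000110110001


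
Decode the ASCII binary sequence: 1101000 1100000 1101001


Codes (binary): 1101000 1100000 1101001
Per-code ASCII lookup:
  1101000 = 104  (range 97-122: lowercase, 104 - 97 = 7) → 'h'
  1100000 = 96  (special character) → '`'
  1101001 = 105  (range 97-122: lowercase, 105 - 97 = 8) → 'i'
= 'h`i'


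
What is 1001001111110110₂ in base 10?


Positional values:
Bit 1: 1 × 2^1 = 2
Bit 2: 1 × 2^2 = 4
Bit 4: 1 × 2^4 = 16
Bit 5: 1 × 2^5 = 32
Bit 6: 1 × 2^6 = 64
Bit 7: 1 × 2^7 = 128
Bit 8: 1 × 2^8 = 256
Bit 9: 1 × 2^9 = 512
Bit 12: 1 × 2^12 = 4096
Bit 15: 1 × 2^15 = 32768
Sum = 2 + 4 + 16 + 32 + 64 + 128 + 256 + 512 + 4096 + 32768
= 37878


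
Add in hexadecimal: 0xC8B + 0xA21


Align and add column by column (LSB to MSB, each column mod 16 with carry):
  0C8B
+ 0A21
  ----
  col 0: B(11) + 1(1) + 0 (carry in) = 12 → C(12), carry out 0
  col 1: 8(8) + 2(2) + 0 (carry in) = 10 → A(10), carry out 0
  col 2: C(12) + A(10) + 0 (carry in) = 22 → 6(6), carry out 1
  col 3: 0(0) + 0(0) + 1 (carry in) = 1 → 1(1), carry out 0
Reading digits MSB→LSB: 16AC
Strip leading zeros: 16AC
= 0x16AC


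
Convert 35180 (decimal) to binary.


Divide by 2 repeatedly:
35180 ÷ 2 = 17590 remainder 0
17590 ÷ 2 = 8795 remainder 0
8795 ÷ 2 = 4397 remainder 1
4397 ÷ 2 = 2198 remainder 1
2198 ÷ 2 = 1099 remainder 0
1099 ÷ 2 = 549 remainder 1
549 ÷ 2 = 274 remainder 1
274 ÷ 2 = 137 remainder 0
137 ÷ 2 = 68 remainder 1
68 ÷ 2 = 34 remainder 0
34 ÷ 2 = 17 remainder 0
17 ÷ 2 = 8 remainder 1
8 ÷ 2 = 4 remainder 0
4 ÷ 2 = 2 remainder 0
2 ÷ 2 = 1 remainder 0
1 ÷ 2 = 0 remainder 1
Reading remainders bottom-up:
= 1000100101101100


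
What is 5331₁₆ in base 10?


Positional values:
Position 0: 1 × 16^0 = 1 × 1 = 1
Position 1: 3 × 16^1 = 3 × 16 = 48
Position 2: 3 × 16^2 = 3 × 256 = 768
Position 3: 5 × 16^3 = 5 × 4096 = 20480
Sum = 1 + 48 + 768 + 20480
= 21297


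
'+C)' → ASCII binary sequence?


String: '+C)'  (3 characters)
Per-character ASCII lookup:
  '+': special character: '+' = 43 → 101011
  'C': uppercase starts at 65: 'C' = 65 + 2 = 67 → 1000011
  ')': special character: ')' = 41 → 101001
= 101011 1000011 101001


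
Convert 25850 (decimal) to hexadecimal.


Divide by 16 repeatedly:
25850 ÷ 16 = 1615 remainder 10 (A)
1615 ÷ 16 = 100 remainder 15 (F)
100 ÷ 16 = 6 remainder 4 (4)
6 ÷ 16 = 0 remainder 6 (6)
Reading remainders bottom-up:
= 0x64FA


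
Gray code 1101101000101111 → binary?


Gray code: 1101101000101111
MSB stays the same: 1
Each subsequent bit = prev_binary XOR current_gray:
  B[1] = 1 XOR 1 = 0
  B[2] = 0 XOR 0 = 0
  B[3] = 0 XOR 1 = 1
  B[4] = 1 XOR 1 = 0
  B[5] = 0 XOR 0 = 0
  B[6] = 0 XOR 1 = 1
  B[7] = 1 XOR 0 = 1
  B[8] = 1 XOR 0 = 1
  B[9] = 1 XOR 0 = 1
  B[10] = 1 XOR 1 = 0
  B[11] = 0 XOR 0 = 0
  B[12] = 0 XOR 1 = 1
  B[13] = 1 XOR 1 = 0
  B[14] = 0 XOR 1 = 1
  B[15] = 1 XOR 1 = 0
= 1001001111001010 (37834 decimal)


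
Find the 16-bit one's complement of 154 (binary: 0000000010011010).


Original: 0000000010011010
Invert all bits:
  bit 0: 0 → 1
  bit 1: 0 → 1
  bit 2: 0 → 1
  bit 3: 0 → 1
  bit 4: 0 → 1
  bit 5: 0 → 1
  bit 6: 0 → 1
  bit 7: 0 → 1
  bit 8: 1 → 0
  bit 9: 0 → 1
  bit 10: 0 → 1
  bit 11: 1 → 0
  bit 12: 1 → 0
  bit 13: 0 → 1
  bit 14: 1 → 0
  bit 15: 0 → 1
= 1111111101100101


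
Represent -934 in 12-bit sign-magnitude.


Sign bit: 1 (negative)
Magnitude: 934 = 01110100110
= 101110100110


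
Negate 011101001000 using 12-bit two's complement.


Original: 011101001000
Step 1 - Invert all bits: 100010110111
Step 2 - Add 1: 100010110111 + 1
= 100010111000 (represents -1864)


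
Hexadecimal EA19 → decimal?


Positional values:
Position 0: 9 × 16^0 = 9 × 1 = 9
Position 1: 1 × 16^1 = 1 × 16 = 16
Position 2: A × 16^2 = 10 × 256 = 2560
Position 3: E × 16^3 = 14 × 4096 = 57344
Sum = 9 + 16 + 2560 + 57344
= 59929


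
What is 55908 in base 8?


Divide by 8 repeatedly:
55908 ÷ 8 = 6988 remainder 4
6988 ÷ 8 = 873 remainder 4
873 ÷ 8 = 109 remainder 1
109 ÷ 8 = 13 remainder 5
13 ÷ 8 = 1 remainder 5
1 ÷ 8 = 0 remainder 1
Reading remainders bottom-up:
= 0o155144


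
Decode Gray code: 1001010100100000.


Gray code: 1001010100100000
MSB stays the same: 1
Each subsequent bit = prev_binary XOR current_gray:
  B[1] = 1 XOR 0 = 1
  B[2] = 1 XOR 0 = 1
  B[3] = 1 XOR 1 = 0
  B[4] = 0 XOR 0 = 0
  B[5] = 0 XOR 1 = 1
  B[6] = 1 XOR 0 = 1
  B[7] = 1 XOR 1 = 0
  B[8] = 0 XOR 0 = 0
  B[9] = 0 XOR 0 = 0
  B[10] = 0 XOR 1 = 1
  B[11] = 1 XOR 0 = 1
  B[12] = 1 XOR 0 = 1
  B[13] = 1 XOR 0 = 1
  B[14] = 1 XOR 0 = 1
  B[15] = 1 XOR 0 = 1
= 1110011000111111 (58943 decimal)
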